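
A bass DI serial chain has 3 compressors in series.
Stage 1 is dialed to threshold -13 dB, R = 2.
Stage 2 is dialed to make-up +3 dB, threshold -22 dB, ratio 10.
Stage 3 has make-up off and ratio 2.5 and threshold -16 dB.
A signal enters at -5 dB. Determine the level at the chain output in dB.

Stage 1: -5 dB is 8 dB over -13 dB; at 2:1 that becomes 4 dB over, giving -9 dB.
Stage 2: overshoot 13 dB → 13/10 = 1.3 dB → -20.7 dB; +3 dB make-up → -17.7 dB.
Stage 3: below threshold (-17.7 ≤ -16); passes unchanged; output -17.7 dB.

-17.7 dB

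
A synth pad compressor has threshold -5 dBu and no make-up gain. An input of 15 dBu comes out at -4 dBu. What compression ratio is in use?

Input overshoot = 15 − (-5) = 20 dB; output overshoot = -4 − (-5) = 1 dB.
Ratio = 20 / 1 = 20.

20:1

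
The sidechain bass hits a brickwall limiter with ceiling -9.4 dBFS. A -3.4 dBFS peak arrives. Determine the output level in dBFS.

-9.4 dBFS

A brickwall limiter is an ∞:1 compressor: any input above the ceiling is clamped to -9.4 dBFS.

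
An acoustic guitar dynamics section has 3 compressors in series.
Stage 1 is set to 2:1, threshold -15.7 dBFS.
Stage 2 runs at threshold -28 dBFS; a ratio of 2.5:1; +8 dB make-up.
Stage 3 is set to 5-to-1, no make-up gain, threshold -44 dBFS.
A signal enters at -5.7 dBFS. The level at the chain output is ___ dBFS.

-37.816 dBFS

Stage 1: -5.7 dBFS is 10 dB over -15.7 dBFS; at 2:1 that becomes 5 dB over, giving -10.7 dBFS.
Stage 2: overshoot 17.3 dB → 17.3/2.5 = 6.92 dB → -21.08 dBFS; +8 dB make-up → -13.08 dBFS.
Stage 3: overshoot 30.92 dB → 30.92/5 = 6.184 dB → -37.816 dBFS.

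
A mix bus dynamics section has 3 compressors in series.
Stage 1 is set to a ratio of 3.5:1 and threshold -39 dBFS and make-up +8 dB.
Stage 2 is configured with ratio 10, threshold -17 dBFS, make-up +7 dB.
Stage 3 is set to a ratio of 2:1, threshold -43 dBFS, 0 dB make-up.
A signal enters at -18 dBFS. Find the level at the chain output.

-30.5 dBFS

Stage 1: 21 dB above -39 dBFS, reduced 3.5:1 to 6 dB above → -33 dBFS; +8 dB make-up → -25 dBFS.
Stage 2: -25 dBFS ≤ -17 dBFS, so stage 2 doesn't engage; make-up brings it to -18 dBFS.
Stage 3: 25 dB above -43 dBFS, reduced 2:1 to 12.5 dB above → -30.5 dBFS.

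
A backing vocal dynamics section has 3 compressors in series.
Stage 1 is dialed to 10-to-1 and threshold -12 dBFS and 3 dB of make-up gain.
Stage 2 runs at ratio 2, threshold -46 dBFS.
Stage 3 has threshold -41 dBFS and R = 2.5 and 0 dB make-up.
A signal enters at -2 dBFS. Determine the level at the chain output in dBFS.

-35.4 dBFS

Stage 1: -2 dBFS is 10 dB over -12 dBFS; at 10:1 that becomes 1 dB over, giving -11 dBFS; +3 dB make-up → -8 dBFS.
Stage 2: overshoot 38 dB → 38/2 = 19 dB → -27 dBFS.
Stage 3: overshoot 14 dB → 14/2.5 = 5.6 dB → -35.4 dBFS.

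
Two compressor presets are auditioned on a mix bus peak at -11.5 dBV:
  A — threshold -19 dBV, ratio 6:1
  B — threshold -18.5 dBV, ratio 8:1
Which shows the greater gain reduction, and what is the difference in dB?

A: 7.5 dB over, compressed to 1.25 dB over, so 6.25 dB of GR.
B: 7 dB over, compressed to 0.875 dB over, so 6.125 dB of GR.
Difference: 0.125 dB in favour of A.

A, by 0.125 dB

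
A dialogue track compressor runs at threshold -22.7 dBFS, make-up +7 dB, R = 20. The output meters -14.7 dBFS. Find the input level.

-2.7 dBFS

Stripping the +7 dB make-up gives -21.7 dBFS at the gain stage.
That's 1 dB above the -22.7 dBFS threshold.
Undo the ratio: input overshoot = 1 × 20 = 20 dB, giving input = -2.7 dBFS.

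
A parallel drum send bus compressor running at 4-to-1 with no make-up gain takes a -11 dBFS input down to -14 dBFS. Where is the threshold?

Input is 4 dB above T (since output overshoot × R = input overshoot: (-14 − T)·4 = -11 − T gives T = -15 dBFS).
Check: -15 + (-11 − (-15))/4 = -15 + 1 = -14 dBFS. ✓

-15 dBFS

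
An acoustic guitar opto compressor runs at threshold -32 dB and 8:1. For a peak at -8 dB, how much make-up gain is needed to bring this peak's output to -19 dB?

10 dB

Without make-up, output = threshold + overshoot/8 = -32 + 3 = -29 dB.
Gap to target: 10 dB.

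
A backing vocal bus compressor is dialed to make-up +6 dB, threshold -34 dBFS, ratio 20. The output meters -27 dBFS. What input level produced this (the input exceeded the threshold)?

-14 dBFS

Stripping the +6 dB make-up gives -33 dBFS at the gain stage.
Post-compression overshoot = -33 − (-34) = 1 dB.
Before 20:1 compression the overshoot was 1 × 20 = 20 dB, so input = -34 + 20 = -14 dBFS.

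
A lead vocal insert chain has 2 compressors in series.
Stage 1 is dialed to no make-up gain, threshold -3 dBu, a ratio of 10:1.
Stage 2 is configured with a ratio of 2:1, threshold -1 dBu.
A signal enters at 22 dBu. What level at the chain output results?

Stage 1: 25 dB above -3 dBu, reduced 10:1 to 2.5 dB above → -0.5 dBu.
Stage 2: overshoot 0.5 dB → 0.5/2 = 0.25 dB → -0.75 dBu.

-0.75 dBu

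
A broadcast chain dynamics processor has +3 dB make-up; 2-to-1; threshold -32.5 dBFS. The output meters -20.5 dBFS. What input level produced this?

Stripping the +3 dB make-up gives -23.5 dBFS at the gain stage.
The compressed level sits -23.5 − (-32.5) = 9 dB over threshold.
Undo the ratio: input overshoot = 9 × 2 = 18 dB, giving input = -14.5 dBFS.

-14.5 dBFS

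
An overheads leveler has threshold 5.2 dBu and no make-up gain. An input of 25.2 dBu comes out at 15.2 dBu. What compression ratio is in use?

Input overshoot = 25.2 − 5.2 = 20 dB; output overshoot = 15.2 − 5.2 = 10 dB.
Ratio = 20 / 10 = 2.

2:1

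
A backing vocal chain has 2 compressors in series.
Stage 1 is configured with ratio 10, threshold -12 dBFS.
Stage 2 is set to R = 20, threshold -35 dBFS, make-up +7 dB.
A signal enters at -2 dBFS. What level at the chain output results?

Stage 1: -2 dBFS is 10 dB over -12 dBFS; at 10:1 that becomes 1 dB over, giving -11 dBFS.
Stage 2: overshoot 24 dB → 24/20 = 1.2 dB → -33.8 dBFS; +7 dB make-up → -26.8 dBFS.

-26.8 dBFS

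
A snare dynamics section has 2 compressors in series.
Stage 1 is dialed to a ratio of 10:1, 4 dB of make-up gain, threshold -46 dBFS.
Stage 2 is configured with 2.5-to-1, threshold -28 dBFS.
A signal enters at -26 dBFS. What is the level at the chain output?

Stage 1: overshoot 20 dB → 20/10 = 2 dB → -44 dBFS; +4 dB make-up → -40 dBFS.
Stage 2: -40 dBFS ≤ -28 dBFS, so stage 2 doesn't engage; output -40 dBFS.

-40 dBFS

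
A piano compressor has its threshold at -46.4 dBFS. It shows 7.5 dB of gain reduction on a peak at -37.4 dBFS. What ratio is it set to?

Input overshoot = -37.4 − (-46.4) = 9 dB.
Output overshoot = 9 − 7.5 = 1.5 dB.
Ratio = input overshoot / output overshoot = 9 / 1.5 = 6.

6:1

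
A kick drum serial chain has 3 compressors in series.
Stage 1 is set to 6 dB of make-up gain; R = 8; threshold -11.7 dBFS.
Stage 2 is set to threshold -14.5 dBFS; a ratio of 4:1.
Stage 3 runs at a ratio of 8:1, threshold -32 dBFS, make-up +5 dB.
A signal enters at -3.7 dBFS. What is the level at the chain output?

-24.50625 dBFS

Stage 1: -3.7 dBFS is 8 dB over -11.7 dBFS; at 8:1 that becomes 1 dB over, giving -10.7 dBFS; +6 dB make-up → -4.7 dBFS.
Stage 2: overshoot 9.8 dB → 9.8/4 = 2.45 dB → -12.05 dBFS.
Stage 3: overshoot 19.95 dB → 19.95/8 = 2.49375 dB → -29.50625 dBFS; +5 dB make-up → -24.50625 dBFS.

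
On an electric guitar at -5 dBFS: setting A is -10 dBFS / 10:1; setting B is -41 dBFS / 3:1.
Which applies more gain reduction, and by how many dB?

A: GR = 5 − 5/10 = 4.5 dB.
B: GR = 36 − 36/3 = 24 dB.
B applies 19.5 dB more gain reduction.

B, by 19.5 dB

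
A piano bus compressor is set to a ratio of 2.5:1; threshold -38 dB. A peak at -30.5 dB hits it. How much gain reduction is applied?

4.5 dB

The signal is 7.5 dB above threshold.
After 2.5:1 compression the overshoot becomes 7.5/2.5 = 3 dB.
Gain reduction = 7.5 − 3 = 4.5 dB.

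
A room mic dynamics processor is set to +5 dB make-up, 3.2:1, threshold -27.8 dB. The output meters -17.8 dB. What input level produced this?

Stripping the +5 dB make-up gives -22.8 dB at the gain stage.
Post-compression overshoot = -22.8 − (-27.8) = 5 dB.
Undo the ratio: input overshoot = 5 × 3.2 = 16 dB, giving input = -11.8 dB.

-11.8 dB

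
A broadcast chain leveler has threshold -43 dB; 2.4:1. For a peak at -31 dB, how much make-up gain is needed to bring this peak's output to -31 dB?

7 dB

Without make-up, output = threshold + overshoot/2.4 = -43 + 5 = -38 dB.
Gap to target: 7 dB.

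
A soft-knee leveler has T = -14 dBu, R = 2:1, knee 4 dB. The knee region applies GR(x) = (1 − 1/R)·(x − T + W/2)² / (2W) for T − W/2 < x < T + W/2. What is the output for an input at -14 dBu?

-14.25 dBu

x − T + W/2 = -14 − (-14) + 2 = 2.
GR = (1 − 1/2) × 2² / 8 = 0.5 × 4 / 8 = 0.25 dB.
Output = -14 − 0.25 = -14.25 dBu.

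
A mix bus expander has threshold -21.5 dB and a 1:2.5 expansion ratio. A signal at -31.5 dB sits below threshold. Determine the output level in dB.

-46.5 dB

The input is 10 dB below the -21.5 dB threshold.
A 1:2.5 expander multiplies undershoot by 2.5: 10 × 2.5 = 25 dB below threshold.
Output = -21.5 − 25 = -46.5 dB.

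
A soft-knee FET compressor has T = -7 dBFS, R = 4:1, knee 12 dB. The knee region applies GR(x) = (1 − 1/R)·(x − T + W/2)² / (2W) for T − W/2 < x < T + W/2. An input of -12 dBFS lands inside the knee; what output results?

-12.03125 dBFS

x − T + W/2 = -12 − (-7) + 6 = 1.
GR = (1 − 1/4) × 1² / 24 = 0.75 × 1 / 24 = 0.03125 dB.
Output = -12 − 0.03125 = -12.03125 dBFS.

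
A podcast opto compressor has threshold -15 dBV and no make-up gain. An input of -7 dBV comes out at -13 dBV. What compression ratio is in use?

4:1

Input overshoot = -7 − (-15) = 8 dB; output overshoot = -13 − (-15) = 2 dB.
Ratio = 8 / 2 = 4.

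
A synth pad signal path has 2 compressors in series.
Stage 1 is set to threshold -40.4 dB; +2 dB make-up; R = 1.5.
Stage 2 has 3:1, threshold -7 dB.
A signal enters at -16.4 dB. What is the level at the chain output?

-22.4 dB

Stage 1: -16.4 dB is 24 dB over -40.4 dB; at 1.5:1 that becomes 16 dB over, giving -24.4 dB; +2 dB make-up → -22.4 dB.
Stage 2: -22.4 dB is at or below the -7 dB threshold — no compression; output -22.4 dB.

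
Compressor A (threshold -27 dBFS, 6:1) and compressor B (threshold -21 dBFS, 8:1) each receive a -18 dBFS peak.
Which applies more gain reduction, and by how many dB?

A: overshoot 9 dB → output overshoot 1.5 dB → GR 7.5 dB.
B: overshoot 3 dB → output overshoot 0.375 dB → GR 2.625 dB.
A applies 4.875 dB more gain reduction.

A, by 4.875 dB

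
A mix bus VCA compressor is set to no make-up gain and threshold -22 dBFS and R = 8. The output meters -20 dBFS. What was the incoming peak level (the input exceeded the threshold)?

Post-compression overshoot = -20 − (-22) = 2 dB.
Input overshoot = R × output overshoot = 16 dB → input = -22 + 16 = -6 dBFS.

-6 dBFS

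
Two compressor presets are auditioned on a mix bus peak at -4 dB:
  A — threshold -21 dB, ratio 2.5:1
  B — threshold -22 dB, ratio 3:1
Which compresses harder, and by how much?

A: 17 dB over, compressed to 6.8 dB over, so 10.2 dB of GR.
B: 18 dB over, compressed to 6 dB over, so 12 dB of GR.
B reduces 1.8 dB more.

B, by 1.8 dB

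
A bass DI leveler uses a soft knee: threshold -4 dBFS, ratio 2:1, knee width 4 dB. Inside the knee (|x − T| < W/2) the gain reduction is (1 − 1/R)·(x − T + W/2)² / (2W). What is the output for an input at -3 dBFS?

-3.5625 dBFS

x − T + W/2 = -3 − (-4) + 2 = 3.
GR = (1 − 1/2) × 3² / 8 = 0.5 × 9 / 8 = 0.5625 dB.
Output = -3 − 0.5625 = -3.5625 dBFS.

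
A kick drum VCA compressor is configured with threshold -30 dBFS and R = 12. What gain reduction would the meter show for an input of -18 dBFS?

11 dB

The signal is 12 dB above threshold.
At 12:1, output sits 12/12 = 1 dB above threshold.
Gain reduction = 12 − 1 = 11 dB.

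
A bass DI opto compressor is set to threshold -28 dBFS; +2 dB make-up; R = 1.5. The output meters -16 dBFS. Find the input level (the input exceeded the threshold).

Stripping the +2 dB make-up gives -18 dBFS at the gain stage.
That's 10 dB above the -28 dBFS threshold.
Input overshoot = R × output overshoot = 15 dB → input = -28 + 15 = -13 dBFS.

-13 dBFS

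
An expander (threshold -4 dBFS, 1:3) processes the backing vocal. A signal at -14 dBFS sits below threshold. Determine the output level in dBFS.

Undershoot = (-4) − (-14) = 10 dB.
At 1:3, that expands to 30 dB under threshold.
Output = -4 − 30 = -34 dBFS.

-34 dBFS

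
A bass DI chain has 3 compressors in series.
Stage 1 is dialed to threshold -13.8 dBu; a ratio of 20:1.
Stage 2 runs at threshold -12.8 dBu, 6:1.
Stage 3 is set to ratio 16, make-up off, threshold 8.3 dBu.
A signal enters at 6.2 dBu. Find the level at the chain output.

Stage 1: overshoot 20 dB → 20/20 = 1 dB → -12.8 dBu.
Stage 2: -12.8 dBu ≤ -12.8 dBu, so stage 2 doesn't engage; output -12.8 dBu.
Stage 3: below threshold (-12.8 ≤ 8.3); passes unchanged; output -12.8 dBu.

-12.8 dBu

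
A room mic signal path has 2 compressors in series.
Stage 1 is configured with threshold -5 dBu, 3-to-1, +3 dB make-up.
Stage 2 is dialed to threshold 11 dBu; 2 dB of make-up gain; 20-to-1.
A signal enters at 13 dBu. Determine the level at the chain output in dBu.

6 dBu

Stage 1: overshoot 18 dB → 18/3 = 6 dB → 1 dBu; +3 dB make-up → 4 dBu.
Stage 2: 4 dBu is at or below the 11 dBu threshold — no compression; make-up brings it to 6 dBu.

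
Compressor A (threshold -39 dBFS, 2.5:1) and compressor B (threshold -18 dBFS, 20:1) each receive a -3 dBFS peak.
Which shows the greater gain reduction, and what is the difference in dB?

A: overshoot 36 dB → output overshoot 14.4 dB → GR 21.6 dB.
B: overshoot 15 dB → output overshoot 0.75 dB → GR 14.25 dB.
A reduces 7.35 dB more.

A, by 7.35 dB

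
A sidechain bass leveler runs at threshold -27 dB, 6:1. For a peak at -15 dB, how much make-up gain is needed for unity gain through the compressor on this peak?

10 dB

The peak compresses to -27 + 12/6 = -25 dB.
To reach -15 dB requires -15 − (-25) = 10 dB of make-up.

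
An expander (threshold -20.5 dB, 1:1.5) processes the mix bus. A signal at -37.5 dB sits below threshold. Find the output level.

The input is 17 dB below the -20.5 dB threshold.
A 1:1.5 expander multiplies undershoot by 1.5: 17 × 1.5 = 25.5 dB below threshold.
Output = -20.5 − 25.5 = -46 dB.

-46 dB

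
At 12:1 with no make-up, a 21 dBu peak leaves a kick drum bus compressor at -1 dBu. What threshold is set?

-3 dBu

Gain reduction = 21 − (-1) = 22 dB; output overshoot = GR / (R − 1) = 22 / 11 = 2 dB.
Threshold = output − output overshoot = -1 − 2 = -3 dBu.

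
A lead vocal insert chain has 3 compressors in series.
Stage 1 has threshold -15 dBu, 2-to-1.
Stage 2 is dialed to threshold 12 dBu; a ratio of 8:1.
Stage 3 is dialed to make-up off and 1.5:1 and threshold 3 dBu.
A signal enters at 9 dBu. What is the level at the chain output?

Stage 1: 24 dB above -15 dBu, reduced 2:1 to 12 dB above → -3 dBu.
Stage 2: -3 dBu ≤ 12 dBu, so stage 2 doesn't engage; output -3 dBu.
Stage 3: below threshold (-3 ≤ 3); passes unchanged; output -3 dBu.

-3 dBu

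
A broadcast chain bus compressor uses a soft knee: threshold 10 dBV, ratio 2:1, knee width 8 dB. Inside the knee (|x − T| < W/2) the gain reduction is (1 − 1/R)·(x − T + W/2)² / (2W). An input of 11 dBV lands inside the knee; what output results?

x − T + W/2 = 11 − 10 + 4 = 5.
GR = (1 − 1/2) × 5² / 16 = 0.5 × 25 / 16 = 0.78125 dB.
Output = 11 − 0.78125 = 10.21875 dBV.

10.21875 dBV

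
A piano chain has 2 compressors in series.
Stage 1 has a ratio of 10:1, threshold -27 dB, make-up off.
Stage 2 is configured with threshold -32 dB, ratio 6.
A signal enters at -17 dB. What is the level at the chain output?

Stage 1: -17 dB is 10 dB over -27 dB; at 10:1 that becomes 1 dB over, giving -26 dB.
Stage 2: overshoot 6 dB → 6/6 = 1 dB → -31 dB.

-31 dB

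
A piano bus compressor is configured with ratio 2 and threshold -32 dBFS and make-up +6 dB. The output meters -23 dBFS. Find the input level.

Remove make-up: -23 − 6 = -29 dBFS.
The compressed level sits -29 − (-32) = 3 dB over threshold.
Undo the ratio: input overshoot = 3 × 2 = 6 dB, giving input = -26 dBFS.

-26 dBFS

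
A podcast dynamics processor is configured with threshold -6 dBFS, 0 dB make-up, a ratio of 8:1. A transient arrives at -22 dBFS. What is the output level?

-22 dBFS

-22 dBFS is 16 dB below the -6 dBFS threshold, so no gain reduction is applied.
Output = input = -22 dBFS.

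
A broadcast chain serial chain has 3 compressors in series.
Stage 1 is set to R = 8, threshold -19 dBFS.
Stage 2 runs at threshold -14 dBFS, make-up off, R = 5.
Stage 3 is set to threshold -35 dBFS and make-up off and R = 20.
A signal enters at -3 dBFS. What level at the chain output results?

-34.1 dBFS

Stage 1: 16 dB above -19 dBFS, reduced 8:1 to 2 dB above → -17 dBFS.
Stage 2: below threshold (-17 ≤ -14); passes unchanged; output -17 dBFS.
Stage 3: 18 dB above -35 dBFS, reduced 20:1 to 0.9 dB above → -34.1 dBFS.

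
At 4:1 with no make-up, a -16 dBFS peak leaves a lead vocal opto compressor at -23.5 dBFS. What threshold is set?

-26 dBFS

Input is 10 dB above T (since output overshoot × R = input overshoot: (-23.5 − T)·4 = -16 − T gives T = -26 dBFS).
Check: -26 + (-16 − (-26))/4 = -26 + 2.5 = -23.5 dBFS. ✓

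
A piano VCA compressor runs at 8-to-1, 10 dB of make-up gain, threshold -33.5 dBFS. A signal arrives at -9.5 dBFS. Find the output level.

-20.5 dBFS

Overshoot: -9.5 − (-33.5) = 24 dB.
The 24 dB excess becomes 3 dB after 8:1 reduction.
That puts the output at -30.5 dBFS; make-up adds 10 dB, giving -20.5 dBFS.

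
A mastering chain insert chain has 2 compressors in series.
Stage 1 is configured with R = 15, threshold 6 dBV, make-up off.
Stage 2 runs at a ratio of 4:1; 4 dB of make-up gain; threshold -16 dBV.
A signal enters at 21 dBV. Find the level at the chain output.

-6.25 dBV

Stage 1: overshoot 15 dB → 15/15 = 1 dB → 7 dBV.
Stage 2: 23 dB above -16 dBV, reduced 4:1 to 5.75 dB above → -10.25 dBV; +4 dB make-up → -6.25 dBV.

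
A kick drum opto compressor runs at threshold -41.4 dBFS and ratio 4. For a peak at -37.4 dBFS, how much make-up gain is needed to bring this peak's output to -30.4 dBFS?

10 dB

The peak compresses to -41.4 + 4/4 = -40.4 dBFS.
To reach -30.4 dBFS requires -30.4 − (-40.4) = 10 dB of make-up.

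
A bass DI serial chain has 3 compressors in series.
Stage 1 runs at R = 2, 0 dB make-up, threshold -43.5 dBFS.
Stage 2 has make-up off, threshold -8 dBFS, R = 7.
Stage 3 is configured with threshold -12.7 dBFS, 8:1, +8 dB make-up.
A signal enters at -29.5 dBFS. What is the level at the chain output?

-28.5 dBFS

Stage 1: overshoot 14 dB → 14/2 = 7 dB → -36.5 dBFS.
Stage 2: -36.5 dBFS ≤ -8 dBFS, so stage 2 doesn't engage; output -36.5 dBFS.
Stage 3: below threshold (-36.5 ≤ -12.7); passes unchanged; make-up brings it to -28.5 dBFS.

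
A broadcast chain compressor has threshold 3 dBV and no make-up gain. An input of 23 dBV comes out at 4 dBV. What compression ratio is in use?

20:1

Input overshoot = 23 − 3 = 20 dB; output overshoot = 4 − 3 = 1 dB.
Ratio = 20 / 1 = 20.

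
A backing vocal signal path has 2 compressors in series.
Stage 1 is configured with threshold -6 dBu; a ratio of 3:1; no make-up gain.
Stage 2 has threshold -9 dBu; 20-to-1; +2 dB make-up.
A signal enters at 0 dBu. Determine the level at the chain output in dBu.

-6.75 dBu

Stage 1: 6 dB above -6 dBu, reduced 3:1 to 2 dB above → -4 dBu.
Stage 2: 5 dB above -9 dBu, reduced 20:1 to 0.25 dB above → -8.75 dBu; +2 dB make-up → -6.75 dBu.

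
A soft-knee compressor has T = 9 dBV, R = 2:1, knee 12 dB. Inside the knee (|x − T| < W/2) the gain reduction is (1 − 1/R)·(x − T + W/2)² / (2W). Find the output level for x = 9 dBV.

8.25 dBV

x − T + W/2 = 9 − 9 + 6 = 6.
GR = (1 − 1/2) × 6² / 24 = 0.5 × 36 / 24 = 0.75 dB.
Output = 9 − 0.75 = 8.25 dBV.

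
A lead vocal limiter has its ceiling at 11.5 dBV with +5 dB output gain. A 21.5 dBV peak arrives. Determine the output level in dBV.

At ∞:1, everything above 11.5 dBV is held at the ceiling.
Output gain then adds 5 dB: 11.5 + 5 = 16.5 dBV.

16.5 dBV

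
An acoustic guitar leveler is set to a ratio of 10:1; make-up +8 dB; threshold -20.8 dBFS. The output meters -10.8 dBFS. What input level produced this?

-0.8 dBFS

Before make-up, the level was -10.8 − 8 = -18.8 dBFS.
Post-compression overshoot = -18.8 − (-20.8) = 2 dB.
Input overshoot = R × output overshoot = 20 dB → input = -20.8 + 20 = -0.8 dBFS.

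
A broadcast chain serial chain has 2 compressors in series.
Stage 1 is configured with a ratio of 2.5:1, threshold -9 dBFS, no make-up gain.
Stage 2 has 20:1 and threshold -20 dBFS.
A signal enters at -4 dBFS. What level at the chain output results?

-19.35 dBFS

Stage 1: overshoot 5 dB → 5/2.5 = 2 dB → -7 dBFS.
Stage 2: overshoot 13 dB → 13/20 = 0.65 dB → -19.35 dBFS.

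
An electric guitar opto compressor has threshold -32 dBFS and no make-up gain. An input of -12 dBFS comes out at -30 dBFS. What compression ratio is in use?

Input overshoot = -12 − (-32) = 20 dB; output overshoot = -30 − (-32) = 2 dB.
Ratio = 20 / 2 = 10.

10:1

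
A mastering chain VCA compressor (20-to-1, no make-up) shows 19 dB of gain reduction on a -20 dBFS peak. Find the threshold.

Let T be the threshold. Output overshoot = (input overshoot)/R, so -39 − T = (-20 − T)/20.
20·(-39 − T) = -20 − T → 19·T = -780 − (-20) = -760.
T = -760/19 = -40 dBFS.

-40 dBFS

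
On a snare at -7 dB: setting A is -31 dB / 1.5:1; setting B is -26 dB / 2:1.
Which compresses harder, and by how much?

B, by 1.5 dB

A: 24 dB over, compressed to 16 dB over, so 8 dB of GR.
B: 19 dB over, compressed to 9.5 dB over, so 9.5 dB of GR.
B applies 1.5 dB more gain reduction.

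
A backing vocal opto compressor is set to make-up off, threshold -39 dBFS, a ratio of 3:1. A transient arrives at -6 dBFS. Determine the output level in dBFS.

-28 dBFS

-6 dBFS sits 33 dB over threshold.
The 33 dB excess becomes 11 dB after 3:1 reduction.
That puts the output at -28 dBFS.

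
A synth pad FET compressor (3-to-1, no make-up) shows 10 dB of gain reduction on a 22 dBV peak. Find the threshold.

Input is 15 dB above T (since output overshoot × R = input overshoot: (12 − T)·3 = 22 − T gives T = 7 dBV).
Check: 7 + (22 − 7)/3 = 7 + 5 = 12 dBV. ✓

7 dBV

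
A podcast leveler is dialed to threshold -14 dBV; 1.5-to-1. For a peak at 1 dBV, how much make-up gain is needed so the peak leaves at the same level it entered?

The peak compresses to -14 + 15/1.5 = -4 dBV.
To reach 1 dBV requires 1 − (-4) = 5 dB of make-up.

5 dB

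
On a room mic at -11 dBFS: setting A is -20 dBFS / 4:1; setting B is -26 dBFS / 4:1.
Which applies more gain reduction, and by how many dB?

A: 9 dB over, compressed to 2.25 dB over, so 6.75 dB of GR.
B: 15 dB over, compressed to 3.75 dB over, so 11.25 dB of GR.
B reduces 4.5 dB more.

B, by 4.5 dB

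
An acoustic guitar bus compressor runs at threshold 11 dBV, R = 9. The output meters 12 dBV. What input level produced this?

20 dBV

Post-compression overshoot = 12 − 11 = 1 dB.
Undo the ratio: input overshoot = 1 × 9 = 9 dB, giving input = 20 dBV.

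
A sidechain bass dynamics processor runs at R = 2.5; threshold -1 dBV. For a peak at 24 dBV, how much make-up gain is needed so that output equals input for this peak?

Without make-up, output = threshold + overshoot/2.5 = -1 + 10 = 9 dBV.
Gap to target: 15 dB.

15 dB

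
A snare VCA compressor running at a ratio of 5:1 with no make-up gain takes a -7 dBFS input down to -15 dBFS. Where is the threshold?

Gain reduction = -7 − (-15) = 8 dB; output overshoot = GR / (R − 1) = 8 / 4 = 2 dB.
Threshold = output − output overshoot = -15 − 2 = -17 dBFS.

-17 dBFS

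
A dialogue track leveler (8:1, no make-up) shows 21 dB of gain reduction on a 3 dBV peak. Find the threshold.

-21 dBV

Let T be the threshold. Output overshoot = (input overshoot)/R, so -18 − T = (3 − T)/8.
8·(-18 − T) = 3 − T → 7·T = -144 − 3 = -147.
T = -147/7 = -21 dBV.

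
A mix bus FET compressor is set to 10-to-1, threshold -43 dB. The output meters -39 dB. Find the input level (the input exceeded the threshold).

-3 dB

That's 4 dB above the -43 dB threshold.
Before 10:1 compression the overshoot was 4 × 10 = 40 dB, so input = -43 + 40 = -3 dB.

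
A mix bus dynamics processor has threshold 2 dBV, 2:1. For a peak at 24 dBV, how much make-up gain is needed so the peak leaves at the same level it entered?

11 dB

The peak compresses to 2 + 22/2 = 13 dBV.
To reach 24 dBV requires 24 − 13 = 11 dB of make-up.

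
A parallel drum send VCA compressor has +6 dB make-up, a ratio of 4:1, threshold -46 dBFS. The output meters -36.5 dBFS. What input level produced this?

-32 dBFS

Before make-up, the level was -36.5 − 6 = -42.5 dBFS.
The compressed level sits -42.5 − (-46) = 3.5 dB over threshold.
Undo the ratio: input overshoot = 3.5 × 4 = 14 dB, giving input = -32 dBFS.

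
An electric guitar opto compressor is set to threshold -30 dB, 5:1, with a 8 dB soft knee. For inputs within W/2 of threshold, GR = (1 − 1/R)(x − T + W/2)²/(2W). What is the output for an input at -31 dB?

x − T + W/2 = -31 − (-30) + 4 = 3.
GR = (1 − 1/5) × 3² / 16 = 0.8 × 9 / 16 = 0.45 dB.
Output = -31 − 0.45 = -31.45 dB.

-31.45 dB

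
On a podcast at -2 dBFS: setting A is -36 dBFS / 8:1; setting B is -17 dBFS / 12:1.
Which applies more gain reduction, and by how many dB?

A: GR = 34 − 34/8 = 29.75 dB.
B: GR = 15 − 15/12 = 13.75 dB.
A reduces 16 dB more.

A, by 16 dB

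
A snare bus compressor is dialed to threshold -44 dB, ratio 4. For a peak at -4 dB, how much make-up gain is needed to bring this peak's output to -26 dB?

Overshoot 40 dB → 40/4 = 10 dB after compression, so the compressed level is -44 + 10 = -34 dB.
Make-up = target − compressed = -26 − (-34) = 8 dB.

8 dB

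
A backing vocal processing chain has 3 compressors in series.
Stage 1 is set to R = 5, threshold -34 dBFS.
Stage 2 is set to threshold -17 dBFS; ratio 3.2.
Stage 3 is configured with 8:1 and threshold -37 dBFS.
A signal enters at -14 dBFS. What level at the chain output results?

Stage 1: -14 dBFS is 20 dB over -34 dBFS; at 5:1 that becomes 4 dB over, giving -30 dBFS.
Stage 2: -30 dBFS is at or below the -17 dBFS threshold — no compression; output -30 dBFS.
Stage 3: 7 dB above -37 dBFS, reduced 8:1 to 0.875 dB above → -36.125 dBFS.

-36.125 dBFS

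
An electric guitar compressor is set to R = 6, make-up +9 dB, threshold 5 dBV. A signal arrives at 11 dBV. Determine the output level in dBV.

11 dBV sits 6 dB over threshold.
At 6:1 the overshoot is divided by 6, leaving 1 dB above threshold.
Output = 5 + 1 = 6 dBV; make-up adds 9 dB, giving 15 dBV.

15 dBV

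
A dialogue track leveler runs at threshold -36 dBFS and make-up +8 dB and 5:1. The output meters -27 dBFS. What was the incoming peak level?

Stripping the +8 dB make-up gives -35 dBFS at the gain stage.
Post-compression overshoot = -35 − (-36) = 1 dB.
Undo the ratio: input overshoot = 1 × 5 = 5 dB, giving input = -31 dBFS.

-31 dBFS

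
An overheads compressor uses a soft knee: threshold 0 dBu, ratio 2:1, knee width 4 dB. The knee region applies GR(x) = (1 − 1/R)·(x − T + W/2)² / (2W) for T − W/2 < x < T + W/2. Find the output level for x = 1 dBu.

x − T + W/2 = 1 − 0 + 2 = 3.
GR = (1 − 1/2) × 3² / 8 = 0.5 × 9 / 8 = 0.5625 dB.
Output = 1 − 0.5625 = 0.4375 dBu.

0.4375 dBu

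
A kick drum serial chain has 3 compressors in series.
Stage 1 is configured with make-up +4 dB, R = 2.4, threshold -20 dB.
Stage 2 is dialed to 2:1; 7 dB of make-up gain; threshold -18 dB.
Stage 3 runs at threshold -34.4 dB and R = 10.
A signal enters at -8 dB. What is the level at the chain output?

Stage 1: -8 dB is 12 dB over -20 dB; at 2.4:1 that becomes 5 dB over, giving -15 dB; +4 dB make-up → -11 dB.
Stage 2: -11 dB is 7 dB over -18 dB; at 2:1 that becomes 3.5 dB over, giving -14.5 dB; +7 dB make-up → -7.5 dB.
Stage 3: -7.5 dB is 26.9 dB over -34.4 dB; at 10:1 that becomes 2.69 dB over, giving -31.71 dB.

-31.71 dB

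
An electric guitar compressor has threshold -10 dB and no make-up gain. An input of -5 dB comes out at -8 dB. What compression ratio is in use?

Input overshoot = -5 − (-10) = 5 dB; output overshoot = -8 − (-10) = 2 dB.
Ratio = 5 / 2 = 2.5.

2.5:1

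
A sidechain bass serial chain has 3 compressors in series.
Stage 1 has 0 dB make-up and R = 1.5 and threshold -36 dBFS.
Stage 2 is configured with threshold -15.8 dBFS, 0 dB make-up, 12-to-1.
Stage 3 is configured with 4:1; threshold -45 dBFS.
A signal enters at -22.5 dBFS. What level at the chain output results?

Stage 1: 13.5 dB above -36 dBFS, reduced 1.5:1 to 9 dB above → -27 dBFS.
Stage 2: -27 dBFS ≤ -15.8 dBFS, so stage 2 doesn't engage; output -27 dBFS.
Stage 3: -27 dBFS is 18 dB over -45 dBFS; at 4:1 that becomes 4.5 dB over, giving -40.5 dBFS.

-40.5 dBFS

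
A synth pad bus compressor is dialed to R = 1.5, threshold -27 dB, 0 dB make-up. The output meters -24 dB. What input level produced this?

-22.5 dB

Post-compression overshoot = -24 − (-27) = 3 dB.
Before 1.5:1 compression the overshoot was 3 × 1.5 = 4.5 dB, so input = -27 + 4.5 = -22.5 dB.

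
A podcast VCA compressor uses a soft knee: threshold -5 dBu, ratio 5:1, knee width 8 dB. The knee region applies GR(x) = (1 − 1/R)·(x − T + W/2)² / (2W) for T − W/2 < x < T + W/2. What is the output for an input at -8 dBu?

x − T + W/2 = -8 − (-5) + 4 = 1.
GR = (1 − 1/5) × 1² / 16 = 0.8 × 1 / 16 = 0.05 dB.
Output = -8 − 0.05 = -8.05 dBu.

-8.05 dBu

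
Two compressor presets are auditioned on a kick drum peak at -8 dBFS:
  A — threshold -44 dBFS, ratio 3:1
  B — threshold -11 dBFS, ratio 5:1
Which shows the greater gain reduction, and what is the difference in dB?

A, by 21.6 dB

A: overshoot 36 dB → output overshoot 12 dB → GR 24 dB.
B: overshoot 3 dB → output overshoot 0.6 dB → GR 2.4 dB.
A applies 21.6 dB more gain reduction.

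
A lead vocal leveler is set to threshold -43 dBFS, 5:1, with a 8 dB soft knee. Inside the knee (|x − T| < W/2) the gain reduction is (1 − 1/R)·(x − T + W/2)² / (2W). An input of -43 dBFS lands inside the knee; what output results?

-43.8 dBFS

x − T + W/2 = -43 − (-43) + 4 = 4.
GR = (1 − 1/5) × 4² / 16 = 0.8 × 16 / 16 = 0.8 dB.
Output = -43 − 0.8 = -43.8 dBFS.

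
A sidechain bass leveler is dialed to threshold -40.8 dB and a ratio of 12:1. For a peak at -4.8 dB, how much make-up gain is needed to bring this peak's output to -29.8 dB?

The peak compresses to -40.8 + 36/12 = -37.8 dB.
To reach -29.8 dB requires -29.8 − (-37.8) = 8 dB of make-up.

8 dB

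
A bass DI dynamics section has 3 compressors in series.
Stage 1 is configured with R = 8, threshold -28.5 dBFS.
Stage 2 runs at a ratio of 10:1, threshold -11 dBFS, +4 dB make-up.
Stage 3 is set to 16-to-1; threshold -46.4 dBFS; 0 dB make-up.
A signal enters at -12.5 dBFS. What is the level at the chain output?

Stage 1: -12.5 dBFS is 16 dB over -28.5 dBFS; at 8:1 that becomes 2 dB over, giving -26.5 dBFS.
Stage 2: below threshold (-26.5 ≤ -11); passes unchanged; make-up brings it to -22.5 dBFS.
Stage 3: -22.5 dBFS is 23.9 dB over -46.4 dBFS; at 16:1 that becomes 1.49375 dB over, giving -44.90625 dBFS.

-44.90625 dBFS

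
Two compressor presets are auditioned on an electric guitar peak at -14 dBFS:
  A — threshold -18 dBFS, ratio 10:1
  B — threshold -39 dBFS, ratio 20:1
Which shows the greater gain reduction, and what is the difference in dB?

B, by 20.15 dB

A: 4 dB over, compressed to 0.4 dB over, so 3.6 dB of GR.
B: 25 dB over, compressed to 1.25 dB over, so 23.75 dB of GR.
B reduces 20.15 dB more.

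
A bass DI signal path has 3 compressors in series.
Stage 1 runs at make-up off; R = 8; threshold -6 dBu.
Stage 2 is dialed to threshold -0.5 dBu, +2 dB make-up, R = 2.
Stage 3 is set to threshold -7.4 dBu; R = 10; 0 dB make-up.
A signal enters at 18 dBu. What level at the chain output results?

Stage 1: overshoot 24 dB → 24/8 = 3 dB → -3 dBu.
Stage 2: -3 dBu ≤ -0.5 dBu, so stage 2 doesn't engage; make-up brings it to -1 dBu.
Stage 3: overshoot 6.4 dB → 6.4/10 = 0.64 dB → -6.76 dBu.

-6.76 dBu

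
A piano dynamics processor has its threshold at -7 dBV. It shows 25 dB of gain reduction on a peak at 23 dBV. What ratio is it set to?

6:1

Input overshoot = 23 − (-7) = 30 dB.
Output overshoot = 30 − 25 = 5 dB.
Ratio = input overshoot / output overshoot = 30 / 5 = 6.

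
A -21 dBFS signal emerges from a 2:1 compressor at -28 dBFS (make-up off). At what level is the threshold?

-35 dBFS

Gain reduction = -21 − (-28) = 7 dB; output overshoot = GR / (R − 1) = 7 / 1 = 7 dB.
Threshold = output − output overshoot = -28 − 7 = -35 dBFS.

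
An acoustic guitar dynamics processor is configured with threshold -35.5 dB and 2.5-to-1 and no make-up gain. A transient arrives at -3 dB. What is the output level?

-22.5 dB

-3 dB sits 32.5 dB over threshold.
At 2.5:1 the overshoot is divided by 2.5, leaving 13 dB above threshold.
That puts the output at -22.5 dB.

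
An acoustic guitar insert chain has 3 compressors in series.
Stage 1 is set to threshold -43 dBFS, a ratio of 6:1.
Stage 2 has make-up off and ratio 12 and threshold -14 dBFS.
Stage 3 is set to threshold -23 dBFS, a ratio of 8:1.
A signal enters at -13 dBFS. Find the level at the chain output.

Stage 1: overshoot 30 dB → 30/6 = 5 dB → -38 dBFS.
Stage 2: below threshold (-38 ≤ -14); passes unchanged; output -38 dBFS.
Stage 3: -38 dBFS ≤ -23 dBFS, so stage 3 doesn't engage; output -38 dBFS.

-38 dBFS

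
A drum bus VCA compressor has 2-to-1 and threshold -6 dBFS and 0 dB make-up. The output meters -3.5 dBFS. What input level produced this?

-1 dBFS

Post-compression overshoot = -3.5 − (-6) = 2.5 dB.
Before 2:1 compression the overshoot was 2.5 × 2 = 5 dB, so input = -6 + 5 = -1 dBFS.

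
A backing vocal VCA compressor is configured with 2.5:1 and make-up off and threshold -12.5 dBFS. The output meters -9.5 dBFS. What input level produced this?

-5 dBFS

Post-compression overshoot = -9.5 − (-12.5) = 3 dB.
Before 2.5:1 compression the overshoot was 3 × 2.5 = 7.5 dB, so input = -12.5 + 7.5 = -5 dBFS.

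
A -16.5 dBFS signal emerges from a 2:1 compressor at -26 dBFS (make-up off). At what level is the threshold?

Let T be the threshold. Output overshoot = (input overshoot)/R, so -26 − T = (-16.5 − T)/2.
2·(-26 − T) = -16.5 − T → 1·T = -52 − (-16.5) = -35.5.
T = -35.5/1 = -35.5 dBFS.

-35.5 dBFS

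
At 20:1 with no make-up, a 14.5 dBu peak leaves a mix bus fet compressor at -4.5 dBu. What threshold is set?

Gain reduction = 14.5 − (-4.5) = 19 dB; output overshoot = GR / (R − 1) = 19 / 19 = 1 dB.
Threshold = output − output overshoot = -4.5 − 1 = -5.5 dBu.

-5.5 dBu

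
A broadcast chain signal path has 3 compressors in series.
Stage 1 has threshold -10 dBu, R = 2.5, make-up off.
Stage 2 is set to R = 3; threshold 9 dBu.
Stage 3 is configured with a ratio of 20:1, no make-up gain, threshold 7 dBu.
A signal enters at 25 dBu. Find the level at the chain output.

Stage 1: 35 dB above -10 dBu, reduced 2.5:1 to 14 dB above → 4 dBu.
Stage 2: below threshold (4 ≤ 9); passes unchanged; output 4 dBu.
Stage 3: below threshold (4 ≤ 7); passes unchanged; output 4 dBu.

4 dBu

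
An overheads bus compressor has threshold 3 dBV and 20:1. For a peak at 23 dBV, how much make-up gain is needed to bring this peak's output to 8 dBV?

Without make-up, output = threshold + overshoot/20 = 3 + 1 = 4 dBV.
Gap to target: 4 dB.

4 dB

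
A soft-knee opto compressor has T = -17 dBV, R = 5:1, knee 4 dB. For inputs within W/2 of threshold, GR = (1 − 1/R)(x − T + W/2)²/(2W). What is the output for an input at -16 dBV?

x − T + W/2 = -16 − (-17) + 2 = 3.
GR = (1 − 1/5) × 3² / 8 = 0.8 × 9 / 8 = 0.9 dB.
Output = -16 − 0.9 = -16.9 dBV.

-16.9 dBV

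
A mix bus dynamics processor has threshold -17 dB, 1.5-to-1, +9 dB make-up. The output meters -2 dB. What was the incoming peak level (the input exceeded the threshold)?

-8 dB

Stripping the +9 dB make-up gives -11 dB at the gain stage.
That's 6 dB above the -17 dB threshold.
Before 1.5:1 compression the overshoot was 6 × 1.5 = 9 dB, so input = -17 + 9 = -8 dB.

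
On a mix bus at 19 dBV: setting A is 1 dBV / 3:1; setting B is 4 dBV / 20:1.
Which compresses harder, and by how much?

B, by 2.25 dB

A: 18 dB over, compressed to 6 dB over, so 12 dB of GR.
B: 15 dB over, compressed to 0.75 dB over, so 14.25 dB of GR.
Difference: 2.25 dB in favour of B.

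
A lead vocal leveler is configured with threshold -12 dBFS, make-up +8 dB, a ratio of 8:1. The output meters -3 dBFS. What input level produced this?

-4 dBFS

Stripping the +8 dB make-up gives -11 dBFS at the gain stage.
The compressed level sits -11 − (-12) = 1 dB over threshold.
Input overshoot = R × output overshoot = 8 dB → input = -12 + 8 = -4 dBFS.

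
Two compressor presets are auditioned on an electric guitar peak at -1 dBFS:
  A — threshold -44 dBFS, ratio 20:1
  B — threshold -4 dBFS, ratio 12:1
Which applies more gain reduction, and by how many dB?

A: overshoot 43 dB → output overshoot 2.15 dB → GR 40.85 dB.
B: overshoot 3 dB → output overshoot 0.25 dB → GR 2.75 dB.
A reduces 38.1 dB more.

A, by 38.1 dB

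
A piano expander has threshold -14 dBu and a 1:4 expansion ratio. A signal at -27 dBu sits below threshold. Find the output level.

-66 dBu

Below threshold, a 1:4 expander applies gain = (4−1)×(T − x) of attenuation.
(4−1) × 13 = 39 dB, so output = -27 − 39 = -66 dBu.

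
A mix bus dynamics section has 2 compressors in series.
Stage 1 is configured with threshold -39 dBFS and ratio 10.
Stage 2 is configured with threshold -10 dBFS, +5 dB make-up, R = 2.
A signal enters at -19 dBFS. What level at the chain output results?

Stage 1: -19 dBFS is 20 dB over -39 dBFS; at 10:1 that becomes 2 dB over, giving -37 dBFS.
Stage 2: -37 dBFS is at or below the -10 dBFS threshold — no compression; make-up brings it to -32 dBFS.

-32 dBFS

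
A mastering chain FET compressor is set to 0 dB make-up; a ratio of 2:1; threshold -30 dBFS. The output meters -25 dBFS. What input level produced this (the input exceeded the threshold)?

-20 dBFS

Post-compression overshoot = -25 − (-30) = 5 dB.
Input overshoot = R × output overshoot = 10 dB → input = -30 + 10 = -20 dBFS.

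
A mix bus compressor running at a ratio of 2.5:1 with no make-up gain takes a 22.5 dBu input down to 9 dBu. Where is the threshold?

Gain reduction = 22.5 − 9 = 13.5 dB; output overshoot = GR / (R − 1) = 13.5 / 1.5 = 9 dB.
Threshold = output − output overshoot = 9 − 9 = 0 dBu.

0 dBu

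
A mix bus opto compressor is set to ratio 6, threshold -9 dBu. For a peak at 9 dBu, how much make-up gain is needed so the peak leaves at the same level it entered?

15 dB

The peak compresses to -9 + 18/6 = -6 dBu.
To reach 9 dBu requires 9 − (-6) = 15 dB of make-up.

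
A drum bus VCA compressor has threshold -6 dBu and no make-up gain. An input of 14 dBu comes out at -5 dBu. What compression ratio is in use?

20:1

Input overshoot = 14 − (-6) = 20 dB; output overshoot = -5 − (-6) = 1 dB.
Ratio = 20 / 1 = 20.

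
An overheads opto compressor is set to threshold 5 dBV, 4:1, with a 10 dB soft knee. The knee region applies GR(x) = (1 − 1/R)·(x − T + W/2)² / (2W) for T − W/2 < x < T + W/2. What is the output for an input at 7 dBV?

x − T + W/2 = 7 − 5 + 5 = 7.
GR = (1 − 1/4) × 7² / 20 = 0.75 × 49 / 20 = 1.8375 dB.
Output = 7 − 1.8375 = 5.1625 dBV.

5.1625 dBV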